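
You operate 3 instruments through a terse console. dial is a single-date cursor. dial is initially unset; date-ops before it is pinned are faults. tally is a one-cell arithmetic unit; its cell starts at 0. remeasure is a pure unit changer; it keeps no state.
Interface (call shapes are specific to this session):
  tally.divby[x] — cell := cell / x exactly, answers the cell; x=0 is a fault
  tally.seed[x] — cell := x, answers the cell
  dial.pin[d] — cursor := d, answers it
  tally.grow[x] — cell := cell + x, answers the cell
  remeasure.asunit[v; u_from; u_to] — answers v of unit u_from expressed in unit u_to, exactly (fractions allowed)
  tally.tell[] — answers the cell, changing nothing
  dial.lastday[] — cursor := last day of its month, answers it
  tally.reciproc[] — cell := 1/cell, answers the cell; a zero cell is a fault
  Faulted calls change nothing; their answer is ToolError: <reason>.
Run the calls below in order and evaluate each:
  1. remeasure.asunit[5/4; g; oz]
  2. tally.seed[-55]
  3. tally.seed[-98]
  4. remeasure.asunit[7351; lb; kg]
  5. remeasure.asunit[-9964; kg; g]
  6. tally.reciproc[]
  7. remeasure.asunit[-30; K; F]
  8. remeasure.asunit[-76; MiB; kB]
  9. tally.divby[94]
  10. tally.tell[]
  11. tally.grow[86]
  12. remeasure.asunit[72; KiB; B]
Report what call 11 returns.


Step: asunit[v→5/4; u_from→g; u_to→oz]
Result: 2000000/45359237
Step: seed[x→-55]
Result: -55
Step: seed[x→-98]
Result: -98
Step: asunit[v→7351; u_from→lb; u_to→kg]
Result: 333435751187/100000000
Step: asunit[v→-9964; u_from→kg; u_to→g]
Result: -9964000
Step: reciproc[]
Result: -1/98
Step: asunit[v→-30; u_from→K; u_to→F]
Result: -51367/100
Step: asunit[v→-76; u_from→MiB; u_to→kB]
Result: -9961472/125
Step: divby[x→94]
Result: -1/9212
Step: tell[]
Result: -1/9212
Step: grow[x→86]
Result: 792231/9212
Step: asunit[v→72; u_from→KiB; u_to→B]
Result: 73728

Answer: 792231/9212


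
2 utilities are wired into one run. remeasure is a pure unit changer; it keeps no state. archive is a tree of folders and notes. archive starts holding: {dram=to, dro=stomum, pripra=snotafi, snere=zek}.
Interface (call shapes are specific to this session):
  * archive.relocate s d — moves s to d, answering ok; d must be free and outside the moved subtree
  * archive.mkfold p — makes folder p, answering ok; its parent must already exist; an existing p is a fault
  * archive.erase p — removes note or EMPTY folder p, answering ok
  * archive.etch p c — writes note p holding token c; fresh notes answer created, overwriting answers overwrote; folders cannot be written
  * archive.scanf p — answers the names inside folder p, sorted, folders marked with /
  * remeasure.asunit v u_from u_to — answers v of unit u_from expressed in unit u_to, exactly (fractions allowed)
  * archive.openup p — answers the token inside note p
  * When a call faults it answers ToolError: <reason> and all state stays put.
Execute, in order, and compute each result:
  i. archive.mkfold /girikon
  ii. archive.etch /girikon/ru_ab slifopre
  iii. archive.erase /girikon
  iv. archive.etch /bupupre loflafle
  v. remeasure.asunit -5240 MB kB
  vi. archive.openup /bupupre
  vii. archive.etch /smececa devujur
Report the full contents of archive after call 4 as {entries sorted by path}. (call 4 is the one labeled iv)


Answer: {bupupre=loflafle, dram=to, dro=stomum, girikon/, girikon/ru_ab=slifopre, pripra=snotafi, snere=zek}

Derivation:
! archive.mkfold(p='/girikon') => ok
! archive.etch(p='/girikon/ru_ab', c='slifopre') => created
! archive.erase(p='/girikon') => ToolError: not empty
! archive.etch(p='/bupupre', c='loflafle') => created
! remeasure.asunit(v='-5240', u_from='MB', u_to='kB') => -5240000
! archive.openup(p='/bupupre') => loflafle
! archive.etch(p='/smececa', c='devujur') => created


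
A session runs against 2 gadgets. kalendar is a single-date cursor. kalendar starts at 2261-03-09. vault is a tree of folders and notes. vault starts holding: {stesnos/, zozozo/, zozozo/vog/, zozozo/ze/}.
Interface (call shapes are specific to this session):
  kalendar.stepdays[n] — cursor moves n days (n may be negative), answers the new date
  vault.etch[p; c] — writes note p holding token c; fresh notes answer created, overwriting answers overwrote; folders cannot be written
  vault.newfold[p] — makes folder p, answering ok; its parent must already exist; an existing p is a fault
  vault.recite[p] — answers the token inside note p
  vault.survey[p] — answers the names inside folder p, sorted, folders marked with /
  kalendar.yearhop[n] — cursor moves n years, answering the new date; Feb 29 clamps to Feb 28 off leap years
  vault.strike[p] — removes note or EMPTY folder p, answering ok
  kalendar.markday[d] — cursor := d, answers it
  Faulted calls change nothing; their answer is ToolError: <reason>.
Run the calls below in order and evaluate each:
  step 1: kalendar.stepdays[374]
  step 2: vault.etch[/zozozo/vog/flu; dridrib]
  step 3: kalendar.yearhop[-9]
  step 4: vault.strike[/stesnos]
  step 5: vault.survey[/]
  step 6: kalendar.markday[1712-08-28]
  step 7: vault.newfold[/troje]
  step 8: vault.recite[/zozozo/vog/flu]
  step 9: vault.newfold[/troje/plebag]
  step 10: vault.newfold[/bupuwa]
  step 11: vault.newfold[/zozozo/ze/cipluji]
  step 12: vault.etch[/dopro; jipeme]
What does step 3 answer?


Answer: 2253-03-18

Derivation:
>>> kalendar.stepdays 374
:: 2262-03-18
>>> vault.etch /zozozo/vog/flu dridrib
:: created
>>> kalendar.yearhop -9
:: 2253-03-18
>>> vault.strike /stesnos
:: ok
>>> vault.survey /
:: [zozozo/]
>>> kalendar.markday 1712-08-28
:: 1712-08-28
>>> vault.newfold /troje
:: ok
>>> vault.recite /zozozo/vog/flu
:: dridrib
>>> vault.newfold /troje/plebag
:: ok
>>> vault.newfold /bupuwa
:: ok
>>> vault.newfold /zozozo/ze/cipluji
:: ok
>>> vault.etch /dopro jipeme
:: created


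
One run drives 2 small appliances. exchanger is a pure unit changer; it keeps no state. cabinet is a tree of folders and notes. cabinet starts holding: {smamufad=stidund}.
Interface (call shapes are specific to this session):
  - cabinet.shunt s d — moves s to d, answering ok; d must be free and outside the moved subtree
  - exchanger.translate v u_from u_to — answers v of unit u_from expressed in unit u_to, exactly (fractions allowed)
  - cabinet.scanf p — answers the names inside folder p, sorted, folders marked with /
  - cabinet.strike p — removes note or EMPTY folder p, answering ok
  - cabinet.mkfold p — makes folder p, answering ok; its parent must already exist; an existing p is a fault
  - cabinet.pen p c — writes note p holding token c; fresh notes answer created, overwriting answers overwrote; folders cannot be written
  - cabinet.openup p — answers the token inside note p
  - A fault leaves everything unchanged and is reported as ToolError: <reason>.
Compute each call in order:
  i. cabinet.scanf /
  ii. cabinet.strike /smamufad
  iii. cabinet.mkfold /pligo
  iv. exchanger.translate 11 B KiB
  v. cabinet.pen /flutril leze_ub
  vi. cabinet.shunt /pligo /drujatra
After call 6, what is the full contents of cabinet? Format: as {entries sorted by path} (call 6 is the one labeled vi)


Answer: {drujatra/, flutril=leze_ub}

Derivation:
% 1. cabinet.scanf(p='/') == [smamufad]
% 2. cabinet.strike(p='/smamufad') == ok
% 3. cabinet.mkfold(p='/pligo') == ok
% 4. exchanger.translate(v='11', u_from='B', u_to='KiB') == 11/1024
% 5. cabinet.pen(p='/flutril', c='leze_ub') == created
% 6. cabinet.shunt(s='/pligo', d='/drujatra') == ok


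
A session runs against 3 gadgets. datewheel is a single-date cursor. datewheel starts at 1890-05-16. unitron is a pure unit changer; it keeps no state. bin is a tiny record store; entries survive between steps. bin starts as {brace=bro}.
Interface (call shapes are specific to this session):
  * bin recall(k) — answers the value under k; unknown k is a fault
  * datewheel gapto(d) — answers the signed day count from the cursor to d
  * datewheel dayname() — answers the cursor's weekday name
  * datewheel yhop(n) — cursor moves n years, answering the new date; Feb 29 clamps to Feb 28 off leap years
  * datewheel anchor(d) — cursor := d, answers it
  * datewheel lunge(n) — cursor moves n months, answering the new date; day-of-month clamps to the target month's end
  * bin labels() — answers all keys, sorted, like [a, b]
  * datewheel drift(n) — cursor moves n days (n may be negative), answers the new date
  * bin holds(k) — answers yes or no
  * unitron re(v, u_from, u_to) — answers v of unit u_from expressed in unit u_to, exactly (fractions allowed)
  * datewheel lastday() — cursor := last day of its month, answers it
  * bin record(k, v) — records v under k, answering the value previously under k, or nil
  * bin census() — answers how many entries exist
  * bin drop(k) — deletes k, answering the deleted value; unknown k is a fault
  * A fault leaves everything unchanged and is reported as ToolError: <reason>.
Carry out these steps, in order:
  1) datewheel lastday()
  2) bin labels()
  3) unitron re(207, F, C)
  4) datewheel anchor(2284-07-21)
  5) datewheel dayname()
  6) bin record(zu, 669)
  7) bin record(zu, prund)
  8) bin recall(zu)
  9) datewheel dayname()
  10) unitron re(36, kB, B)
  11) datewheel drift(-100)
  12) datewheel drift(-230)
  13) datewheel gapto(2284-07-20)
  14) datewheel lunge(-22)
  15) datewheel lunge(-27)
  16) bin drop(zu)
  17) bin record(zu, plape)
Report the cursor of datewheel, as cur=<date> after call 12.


>> datewheel lastday()
<< 1890-05-31
>> bin labels()
<< [brace]
>> unitron re(207, F, C)
<< 875/9
>> datewheel anchor(2284-07-21)
<< 2284-07-21
>> datewheel dayname()
<< Monday
>> bin record(zu, 669)
<< nil
>> bin record(zu, prund)
<< 669
>> bin recall(zu)
<< prund
>> datewheel dayname()
<< Monday
>> unitron re(36, kB, B)
<< 36000
>> datewheel drift(-100)
<< 2284-04-12
>> datewheel drift(-230)
<< 2283-08-26
>> datewheel gapto(2284-07-20)
<< 329
>> datewheel lunge(-22)
<< 2281-10-26
>> datewheel lunge(-27)
<< 2279-07-26
>> bin drop(zu)
<< prund
>> bin record(zu, plape)
<< nil

Answer: cur=2283-08-26


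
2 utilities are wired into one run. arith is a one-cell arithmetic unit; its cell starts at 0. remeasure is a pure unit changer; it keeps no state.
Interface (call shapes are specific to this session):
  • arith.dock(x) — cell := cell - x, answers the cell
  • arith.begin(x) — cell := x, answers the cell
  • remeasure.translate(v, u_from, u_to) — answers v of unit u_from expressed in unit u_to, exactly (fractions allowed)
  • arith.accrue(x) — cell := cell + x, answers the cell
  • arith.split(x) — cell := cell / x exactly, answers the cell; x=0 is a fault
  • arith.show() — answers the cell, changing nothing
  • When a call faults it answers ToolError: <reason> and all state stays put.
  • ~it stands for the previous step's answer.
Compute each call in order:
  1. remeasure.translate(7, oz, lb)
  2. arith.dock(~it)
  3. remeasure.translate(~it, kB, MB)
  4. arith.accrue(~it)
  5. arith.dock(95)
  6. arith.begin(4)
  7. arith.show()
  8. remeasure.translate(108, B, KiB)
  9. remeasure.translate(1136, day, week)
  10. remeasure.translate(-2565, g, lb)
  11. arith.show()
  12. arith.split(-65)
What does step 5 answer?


Answer: -1527007/16000

Derivation:
Then remeasure.translate passing v=7, u_from=oz, u_to=lb, yielding 7/16.
Calling arith.dock passing x=~it, yielding -7/16.
I use remeasure.translate passing v=~it, u_from=kB, u_to=MB, and see -7/16000.
Next I call arith.accrue passing x=~it, and get -7007/16000.
Invoking arith.dock passing x=95, yielding -1527007/16000.
I invoke arith.begin passing x=4, — result: 4.
Now I run arith.show(), and get 4.
Calling remeasure.translate passing v=108, u_from=B, u_to=KiB, and see 27/256.
Then remeasure.translate passing v=1136, u_from=day, u_to=week, → 1136/7.
Invoking remeasure.translate passing v=-2565, u_from=g, u_to=lb, and see -256500000/45359237.
I run arith.show(), — result: 4.
Invoking arith.split passing x=-65, and observe -4/65.


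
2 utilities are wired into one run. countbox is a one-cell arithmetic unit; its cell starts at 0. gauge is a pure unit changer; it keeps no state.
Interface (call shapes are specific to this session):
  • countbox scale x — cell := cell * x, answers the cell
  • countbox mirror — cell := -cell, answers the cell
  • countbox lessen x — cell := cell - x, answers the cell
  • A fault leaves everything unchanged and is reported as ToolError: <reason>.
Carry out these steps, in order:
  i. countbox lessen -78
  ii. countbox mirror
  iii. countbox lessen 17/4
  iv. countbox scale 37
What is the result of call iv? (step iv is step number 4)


Using countbox lessen using -78: 78.
I call countbox mirror, and observe -78.
I run countbox lessen using 17/4, and observe -329/4.
I call countbox scale using 37, giving -12173/4.

Answer: -12173/4


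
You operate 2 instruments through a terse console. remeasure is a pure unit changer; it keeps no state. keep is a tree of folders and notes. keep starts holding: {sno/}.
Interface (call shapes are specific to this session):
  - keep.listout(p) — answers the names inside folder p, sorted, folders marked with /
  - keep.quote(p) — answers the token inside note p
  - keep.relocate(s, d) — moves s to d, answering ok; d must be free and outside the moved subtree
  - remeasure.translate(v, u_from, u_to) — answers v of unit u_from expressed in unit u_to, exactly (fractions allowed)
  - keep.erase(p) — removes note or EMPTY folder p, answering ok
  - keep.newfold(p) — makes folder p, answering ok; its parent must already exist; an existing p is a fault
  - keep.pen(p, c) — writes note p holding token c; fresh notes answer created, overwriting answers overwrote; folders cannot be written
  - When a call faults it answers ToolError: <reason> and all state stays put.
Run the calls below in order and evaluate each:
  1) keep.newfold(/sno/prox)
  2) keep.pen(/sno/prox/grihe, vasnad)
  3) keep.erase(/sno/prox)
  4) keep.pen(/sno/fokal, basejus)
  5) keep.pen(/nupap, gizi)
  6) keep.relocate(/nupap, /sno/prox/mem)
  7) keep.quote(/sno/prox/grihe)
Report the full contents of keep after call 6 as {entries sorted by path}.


Answer: {sno/, sno/fokal=basejus, sno/prox/, sno/prox/grihe=vasnad, sno/prox/mem=gizi}

Derivation:
% keep.newfold /sno/prox
[out] ok
% keep.pen /sno/prox/grihe vasnad
[out] created
% keep.erase /sno/prox
[out] ToolError: not empty
% keep.pen /sno/fokal basejus
[out] created
% keep.pen /nupap gizi
[out] created
% keep.relocate /nupap /sno/prox/mem
[out] ok
% keep.quote /sno/prox/grihe
[out] vasnad


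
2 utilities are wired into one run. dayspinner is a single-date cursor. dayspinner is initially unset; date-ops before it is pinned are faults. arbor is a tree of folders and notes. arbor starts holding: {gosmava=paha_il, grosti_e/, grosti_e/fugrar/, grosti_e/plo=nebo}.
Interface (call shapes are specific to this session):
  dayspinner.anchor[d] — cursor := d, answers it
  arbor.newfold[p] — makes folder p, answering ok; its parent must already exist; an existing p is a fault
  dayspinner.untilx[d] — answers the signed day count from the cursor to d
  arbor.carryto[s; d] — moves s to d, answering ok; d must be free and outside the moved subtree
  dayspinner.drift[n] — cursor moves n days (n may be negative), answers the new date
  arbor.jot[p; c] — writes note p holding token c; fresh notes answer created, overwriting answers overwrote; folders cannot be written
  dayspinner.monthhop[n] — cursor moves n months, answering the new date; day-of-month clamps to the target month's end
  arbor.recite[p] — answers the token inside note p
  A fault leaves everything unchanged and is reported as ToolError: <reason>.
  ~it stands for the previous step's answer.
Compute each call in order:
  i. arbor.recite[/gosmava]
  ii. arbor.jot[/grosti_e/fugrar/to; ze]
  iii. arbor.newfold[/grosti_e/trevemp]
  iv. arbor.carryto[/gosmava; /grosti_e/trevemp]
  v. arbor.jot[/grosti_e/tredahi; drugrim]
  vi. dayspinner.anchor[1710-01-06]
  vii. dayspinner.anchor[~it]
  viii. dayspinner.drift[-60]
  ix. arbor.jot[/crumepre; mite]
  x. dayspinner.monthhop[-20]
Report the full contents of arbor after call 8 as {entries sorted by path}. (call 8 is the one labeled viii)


>>> recite p='/gosmava'
= paha_il
>>> jot p='/grosti_e/fugrar/to' c='ze'
= created
>>> newfold p='/grosti_e/trevemp'
= ok
>>> carryto s='/gosmava' d='/grosti_e/trevemp'
= ToolError: exists
>>> jot p='/grosti_e/tredahi' c='drugrim'
= created
>>> anchor d='1710-01-06'
= 1710-01-06
>>> anchor d='~it'
= 1710-01-06
>>> drift n='-60'
= 1709-11-07
>>> jot p='/crumepre' c='mite'
= created
>>> monthhop n='-20'
= 1708-03-07

Answer: {gosmava=paha_il, grosti_e/, grosti_e/fugrar/, grosti_e/fugrar/to=ze, grosti_e/plo=nebo, grosti_e/tredahi=drugrim, grosti_e/trevemp/}


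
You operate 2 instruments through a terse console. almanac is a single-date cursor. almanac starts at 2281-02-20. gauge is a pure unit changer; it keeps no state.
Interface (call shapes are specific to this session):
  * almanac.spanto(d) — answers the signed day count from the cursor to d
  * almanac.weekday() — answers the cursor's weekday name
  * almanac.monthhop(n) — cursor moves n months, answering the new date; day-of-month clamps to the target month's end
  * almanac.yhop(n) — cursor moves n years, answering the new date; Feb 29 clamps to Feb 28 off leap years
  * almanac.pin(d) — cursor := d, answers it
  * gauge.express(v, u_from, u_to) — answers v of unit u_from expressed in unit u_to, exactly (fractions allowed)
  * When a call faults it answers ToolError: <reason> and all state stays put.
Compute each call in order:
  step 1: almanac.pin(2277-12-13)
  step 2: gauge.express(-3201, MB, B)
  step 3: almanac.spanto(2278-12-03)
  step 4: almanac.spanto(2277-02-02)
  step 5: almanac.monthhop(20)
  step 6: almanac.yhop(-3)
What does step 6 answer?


Answer: 2276-08-13

Derivation:
% almanac.pin(d→2277-12-13) -> 2277-12-13
% gauge.express(v→-3201, u_from→MB, u_to→B) -> -3201000000
% almanac.spanto(d→2278-12-03) -> 355
% almanac.spanto(d→2277-02-02) -> -314
% almanac.monthhop(n→20) -> 2279-08-13
% almanac.yhop(n→-3) -> 2276-08-13


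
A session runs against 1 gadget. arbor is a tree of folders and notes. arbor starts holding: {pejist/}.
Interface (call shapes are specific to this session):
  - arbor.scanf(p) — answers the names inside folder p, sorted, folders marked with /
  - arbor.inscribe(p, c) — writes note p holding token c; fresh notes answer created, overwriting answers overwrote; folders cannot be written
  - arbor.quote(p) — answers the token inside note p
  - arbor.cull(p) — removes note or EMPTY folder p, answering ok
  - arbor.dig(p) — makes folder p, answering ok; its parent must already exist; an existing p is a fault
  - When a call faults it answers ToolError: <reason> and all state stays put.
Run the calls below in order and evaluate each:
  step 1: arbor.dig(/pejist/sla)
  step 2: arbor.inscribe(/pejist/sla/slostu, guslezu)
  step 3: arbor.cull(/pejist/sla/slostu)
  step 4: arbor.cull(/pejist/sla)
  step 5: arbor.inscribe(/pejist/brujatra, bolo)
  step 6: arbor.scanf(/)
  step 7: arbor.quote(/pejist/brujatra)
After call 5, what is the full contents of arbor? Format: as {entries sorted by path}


;; arbor.dig(p→/pejist/sla) : ok
;; arbor.inscribe(p→/pejist/sla/slostu, c→guslezu) : created
;; arbor.cull(p→/pejist/sla/slostu) : ok
;; arbor.cull(p→/pejist/sla) : ok
;; arbor.inscribe(p→/pejist/brujatra, c→bolo) : created
;; arbor.scanf(p→/) : [pejist/]
;; arbor.quote(p→/pejist/brujatra) : bolo

Answer: {pejist/, pejist/brujatra=bolo}


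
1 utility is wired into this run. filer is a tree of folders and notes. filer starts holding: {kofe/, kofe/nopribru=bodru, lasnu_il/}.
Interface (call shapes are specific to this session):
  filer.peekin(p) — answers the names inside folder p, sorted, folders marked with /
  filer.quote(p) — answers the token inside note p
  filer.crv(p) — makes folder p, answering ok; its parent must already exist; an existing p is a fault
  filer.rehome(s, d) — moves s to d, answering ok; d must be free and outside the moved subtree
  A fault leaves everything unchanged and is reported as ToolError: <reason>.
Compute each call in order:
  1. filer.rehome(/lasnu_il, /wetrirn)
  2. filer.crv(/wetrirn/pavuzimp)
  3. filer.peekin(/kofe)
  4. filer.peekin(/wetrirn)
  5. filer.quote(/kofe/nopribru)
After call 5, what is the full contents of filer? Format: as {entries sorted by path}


Answer: {kofe/, kofe/nopribru=bodru, wetrirn/, wetrirn/pavuzimp/}

Derivation:
# 1. filer.rehome(s→/lasnu_il, d→/wetrirn) ~> ok
# 2. filer.crv(p→/wetrirn/pavuzimp) ~> ok
# 3. filer.peekin(p→/kofe) ~> [nopribru]
# 4. filer.peekin(p→/wetrirn) ~> [pavuzimp/]
# 5. filer.quote(p→/kofe/nopribru) ~> bodru


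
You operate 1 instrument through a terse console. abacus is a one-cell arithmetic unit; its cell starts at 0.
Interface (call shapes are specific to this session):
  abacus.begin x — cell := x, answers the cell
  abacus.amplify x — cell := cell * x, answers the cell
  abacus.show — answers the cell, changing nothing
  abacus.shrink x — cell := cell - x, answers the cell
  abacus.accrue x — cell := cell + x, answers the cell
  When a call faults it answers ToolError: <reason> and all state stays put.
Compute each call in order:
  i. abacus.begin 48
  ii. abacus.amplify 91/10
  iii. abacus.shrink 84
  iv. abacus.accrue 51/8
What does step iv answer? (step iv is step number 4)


>>> abacus.begin 48
= 48
>>> abacus.amplify 91/10
= 2184/5
>>> abacus.shrink 84
= 1764/5
>>> abacus.accrue 51/8
= 14367/40

Answer: 14367/40


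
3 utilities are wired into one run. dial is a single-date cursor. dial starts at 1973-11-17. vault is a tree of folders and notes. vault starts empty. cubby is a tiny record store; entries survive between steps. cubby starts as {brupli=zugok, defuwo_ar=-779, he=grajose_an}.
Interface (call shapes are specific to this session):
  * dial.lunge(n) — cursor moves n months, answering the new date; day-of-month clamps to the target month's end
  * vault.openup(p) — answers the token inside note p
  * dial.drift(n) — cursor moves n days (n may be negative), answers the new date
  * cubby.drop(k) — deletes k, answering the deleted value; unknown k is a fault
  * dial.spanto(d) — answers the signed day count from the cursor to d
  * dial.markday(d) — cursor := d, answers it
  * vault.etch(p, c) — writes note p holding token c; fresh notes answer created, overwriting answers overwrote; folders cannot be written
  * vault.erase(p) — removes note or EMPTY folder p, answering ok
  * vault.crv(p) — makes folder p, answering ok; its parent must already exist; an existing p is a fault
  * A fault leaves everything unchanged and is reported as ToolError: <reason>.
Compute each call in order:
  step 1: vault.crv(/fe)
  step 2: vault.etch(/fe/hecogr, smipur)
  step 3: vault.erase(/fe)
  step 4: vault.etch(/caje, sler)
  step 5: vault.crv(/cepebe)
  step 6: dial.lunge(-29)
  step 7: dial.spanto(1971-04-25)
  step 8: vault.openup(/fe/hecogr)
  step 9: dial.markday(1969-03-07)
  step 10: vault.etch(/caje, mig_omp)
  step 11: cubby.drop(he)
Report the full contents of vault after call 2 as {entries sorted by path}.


Answer: {fe/, fe/hecogr=smipur}

Derivation:
Act: crv[p='/fe']
Obs: ok
Act: etch[p='/fe/hecogr'; c='smipur']
Obs: created
Act: erase[p='/fe']
Obs: ToolError: not empty
Act: etch[p='/caje'; c='sler']
Obs: created
Act: crv[p='/cepebe']
Obs: ok
Act: lunge[n='-29']
Obs: 1971-06-17
Act: spanto[d='1971-04-25']
Obs: -53
Act: openup[p='/fe/hecogr']
Obs: smipur
Act: markday[d='1969-03-07']
Obs: 1969-03-07
Act: etch[p='/caje'; c='mig_omp']
Obs: overwrote
Act: drop[k='he']
Obs: grajose_an


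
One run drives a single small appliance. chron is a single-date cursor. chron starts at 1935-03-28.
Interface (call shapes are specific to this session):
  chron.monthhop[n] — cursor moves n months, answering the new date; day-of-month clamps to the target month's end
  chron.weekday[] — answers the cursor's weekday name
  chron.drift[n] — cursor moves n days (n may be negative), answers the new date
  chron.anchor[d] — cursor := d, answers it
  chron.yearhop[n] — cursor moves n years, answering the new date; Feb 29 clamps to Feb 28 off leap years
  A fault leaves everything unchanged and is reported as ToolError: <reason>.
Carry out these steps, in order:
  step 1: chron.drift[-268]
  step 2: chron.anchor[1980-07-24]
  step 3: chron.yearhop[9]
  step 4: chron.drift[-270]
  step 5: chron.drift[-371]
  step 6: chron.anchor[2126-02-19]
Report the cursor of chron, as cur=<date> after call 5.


Step: drift[-268]
Result: 1934-07-03
Step: anchor[1980-07-24]
Result: 1980-07-24
Step: yearhop[9]
Result: 1989-07-24
Step: drift[-270]
Result: 1988-10-27
Step: drift[-371]
Result: 1987-10-22
Step: anchor[2126-02-19]
Result: 2126-02-19

Answer: cur=1987-10-22


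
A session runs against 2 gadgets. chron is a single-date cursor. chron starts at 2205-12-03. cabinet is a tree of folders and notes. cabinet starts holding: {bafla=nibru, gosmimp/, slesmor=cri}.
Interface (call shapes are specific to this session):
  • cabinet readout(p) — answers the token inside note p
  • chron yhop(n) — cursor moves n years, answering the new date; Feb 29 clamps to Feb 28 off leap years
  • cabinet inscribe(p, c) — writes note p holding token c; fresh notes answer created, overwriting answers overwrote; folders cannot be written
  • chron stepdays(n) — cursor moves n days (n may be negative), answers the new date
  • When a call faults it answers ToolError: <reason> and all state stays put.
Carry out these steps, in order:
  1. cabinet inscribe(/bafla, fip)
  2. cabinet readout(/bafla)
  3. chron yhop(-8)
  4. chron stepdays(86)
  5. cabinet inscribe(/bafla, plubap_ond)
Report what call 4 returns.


Answer: 2198-02-27

Derivation:
Calling cabinet inscribe using p=/bafla, c=fip, and see overwrote.
Next I call cabinet readout using p=/bafla, and observe fip.
I try chron yhop using n=-8, giving 2197-12-03.
I run chron stepdays using n=86, and see 2198-02-27.
I call cabinet inscribe using p=/bafla, c=plubap_ond, and observe overwrote.


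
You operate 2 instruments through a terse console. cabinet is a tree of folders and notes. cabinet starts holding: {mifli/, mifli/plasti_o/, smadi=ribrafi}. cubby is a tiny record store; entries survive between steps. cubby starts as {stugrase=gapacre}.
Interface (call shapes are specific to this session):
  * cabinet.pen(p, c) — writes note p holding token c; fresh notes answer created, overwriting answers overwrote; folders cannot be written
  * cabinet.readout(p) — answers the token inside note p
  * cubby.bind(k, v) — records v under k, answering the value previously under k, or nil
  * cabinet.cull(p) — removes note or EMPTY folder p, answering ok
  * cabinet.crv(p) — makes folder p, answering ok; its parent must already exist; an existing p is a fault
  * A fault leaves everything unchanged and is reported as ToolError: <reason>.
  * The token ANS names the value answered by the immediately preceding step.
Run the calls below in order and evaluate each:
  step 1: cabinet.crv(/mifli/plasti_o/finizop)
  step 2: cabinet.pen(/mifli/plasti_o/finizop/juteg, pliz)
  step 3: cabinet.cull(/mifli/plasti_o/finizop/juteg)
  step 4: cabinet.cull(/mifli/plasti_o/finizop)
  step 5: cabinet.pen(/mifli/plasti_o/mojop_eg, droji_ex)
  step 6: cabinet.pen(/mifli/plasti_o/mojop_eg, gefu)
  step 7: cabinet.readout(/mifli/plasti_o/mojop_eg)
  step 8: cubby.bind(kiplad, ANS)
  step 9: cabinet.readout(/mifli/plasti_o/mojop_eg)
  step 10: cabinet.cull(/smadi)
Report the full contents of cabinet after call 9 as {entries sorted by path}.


Answer: {mifli/, mifli/plasti_o/, mifli/plasti_o/mojop_eg=gefu, smadi=ribrafi}

Derivation:
Step: cabinet.crv[p→/mifli/plasti_o/finizop]
Result: ok
Step: cabinet.pen[p→/mifli/plasti_o/finizop/juteg; c→pliz]
Result: created
Step: cabinet.cull[p→/mifli/plasti_o/finizop/juteg]
Result: ok
Step: cabinet.cull[p→/mifli/plasti_o/finizop]
Result: ok
Step: cabinet.pen[p→/mifli/plasti_o/mojop_eg; c→droji_ex]
Result: created
Step: cabinet.pen[p→/mifli/plasti_o/mojop_eg; c→gefu]
Result: overwrote
Step: cabinet.readout[p→/mifli/plasti_o/mojop_eg]
Result: gefu
Step: cubby.bind[k→kiplad; v→ANS]
Result: nil
Step: cabinet.readout[p→/mifli/plasti_o/mojop_eg]
Result: gefu
Step: cabinet.cull[p→/smadi]
Result: ok


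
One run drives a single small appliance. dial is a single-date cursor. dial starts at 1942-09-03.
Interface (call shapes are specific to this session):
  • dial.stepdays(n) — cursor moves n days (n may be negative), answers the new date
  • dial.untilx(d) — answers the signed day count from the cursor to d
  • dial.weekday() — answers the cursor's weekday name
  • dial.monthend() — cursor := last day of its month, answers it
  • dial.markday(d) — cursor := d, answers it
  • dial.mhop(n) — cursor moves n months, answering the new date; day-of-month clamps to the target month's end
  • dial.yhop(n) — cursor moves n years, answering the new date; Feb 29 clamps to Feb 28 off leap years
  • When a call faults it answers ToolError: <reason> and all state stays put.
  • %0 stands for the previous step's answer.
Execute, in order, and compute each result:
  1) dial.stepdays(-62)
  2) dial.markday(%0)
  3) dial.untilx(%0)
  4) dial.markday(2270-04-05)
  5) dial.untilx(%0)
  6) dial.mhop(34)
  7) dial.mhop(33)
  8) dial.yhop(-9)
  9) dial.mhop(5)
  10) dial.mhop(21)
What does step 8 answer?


Step: dial.stepdays[n→-62]
Result: 1942-07-03
Step: dial.markday[d→%0]
Result: 1942-07-03
Step: dial.untilx[d→%0]
Result: 0
Step: dial.markday[d→2270-04-05]
Result: 2270-04-05
Step: dial.untilx[d→%0]
Result: 0
Step: dial.mhop[n→34]
Result: 2273-02-05
Step: dial.mhop[n→33]
Result: 2275-11-05
Step: dial.yhop[n→-9]
Result: 2266-11-05
Step: dial.mhop[n→5]
Result: 2267-04-05
Step: dial.mhop[n→21]
Result: 2269-01-05

Answer: 2266-11-05


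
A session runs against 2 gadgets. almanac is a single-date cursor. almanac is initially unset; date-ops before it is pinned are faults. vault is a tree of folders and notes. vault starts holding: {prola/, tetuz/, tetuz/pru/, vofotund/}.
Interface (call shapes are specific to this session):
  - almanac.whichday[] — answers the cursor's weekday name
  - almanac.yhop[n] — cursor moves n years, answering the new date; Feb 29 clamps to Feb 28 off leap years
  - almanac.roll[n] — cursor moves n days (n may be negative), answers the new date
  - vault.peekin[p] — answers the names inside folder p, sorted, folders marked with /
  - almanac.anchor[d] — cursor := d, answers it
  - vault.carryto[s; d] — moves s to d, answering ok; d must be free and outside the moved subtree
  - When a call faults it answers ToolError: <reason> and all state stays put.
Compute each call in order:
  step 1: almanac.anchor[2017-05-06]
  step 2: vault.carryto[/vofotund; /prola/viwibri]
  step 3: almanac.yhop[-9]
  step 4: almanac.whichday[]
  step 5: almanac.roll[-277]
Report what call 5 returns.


==> almanac.anchor(d='2017-05-06')
<== 2017-05-06
==> vault.carryto(s='/vofotund', d='/prola/viwibri')
<== ok
==> almanac.yhop(n='-9')
<== 2008-05-06
==> almanac.whichday()
<== Tuesday
==> almanac.roll(n='-277')
<== 2007-08-03

Answer: 2007-08-03


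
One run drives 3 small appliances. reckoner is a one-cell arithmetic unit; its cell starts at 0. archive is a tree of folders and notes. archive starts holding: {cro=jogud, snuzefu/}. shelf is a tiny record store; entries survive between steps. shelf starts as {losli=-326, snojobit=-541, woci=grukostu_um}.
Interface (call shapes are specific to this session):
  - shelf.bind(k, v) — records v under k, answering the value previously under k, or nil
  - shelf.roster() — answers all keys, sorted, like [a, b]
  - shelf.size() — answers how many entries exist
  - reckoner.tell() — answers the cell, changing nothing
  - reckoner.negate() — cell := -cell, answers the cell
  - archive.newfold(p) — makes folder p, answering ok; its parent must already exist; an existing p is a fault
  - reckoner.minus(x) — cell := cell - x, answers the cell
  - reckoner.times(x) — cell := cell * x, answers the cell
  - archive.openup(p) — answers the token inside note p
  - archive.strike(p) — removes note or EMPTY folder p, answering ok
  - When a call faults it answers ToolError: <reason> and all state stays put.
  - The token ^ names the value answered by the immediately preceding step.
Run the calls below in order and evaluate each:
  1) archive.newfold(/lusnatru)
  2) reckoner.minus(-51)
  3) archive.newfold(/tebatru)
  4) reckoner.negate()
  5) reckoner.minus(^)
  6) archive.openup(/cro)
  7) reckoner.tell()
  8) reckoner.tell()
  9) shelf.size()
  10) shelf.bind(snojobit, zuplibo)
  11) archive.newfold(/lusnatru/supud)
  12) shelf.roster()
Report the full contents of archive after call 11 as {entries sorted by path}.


Answer: {cro=jogud, lusnatru/, lusnatru/supud/, snuzefu/, tebatru/}

Derivation:
// 1. archive.newfold(p→/lusnatru) : ok
// 2. reckoner.minus(x→-51) : 51
// 3. archive.newfold(p→/tebatru) : ok
// 4. reckoner.negate() : -51
// 5. reckoner.minus(x→^) : 0
// 6. archive.openup(p→/cro) : jogud
// 7. reckoner.tell() : 0
// 8. reckoner.tell() : 0
// 9. shelf.size() : 3
// 10. shelf.bind(k→snojobit, v→zuplibo) : -541
// 11. archive.newfold(p→/lusnatru/supud) : ok
// 12. shelf.roster() : [losli, snojobit, woci]


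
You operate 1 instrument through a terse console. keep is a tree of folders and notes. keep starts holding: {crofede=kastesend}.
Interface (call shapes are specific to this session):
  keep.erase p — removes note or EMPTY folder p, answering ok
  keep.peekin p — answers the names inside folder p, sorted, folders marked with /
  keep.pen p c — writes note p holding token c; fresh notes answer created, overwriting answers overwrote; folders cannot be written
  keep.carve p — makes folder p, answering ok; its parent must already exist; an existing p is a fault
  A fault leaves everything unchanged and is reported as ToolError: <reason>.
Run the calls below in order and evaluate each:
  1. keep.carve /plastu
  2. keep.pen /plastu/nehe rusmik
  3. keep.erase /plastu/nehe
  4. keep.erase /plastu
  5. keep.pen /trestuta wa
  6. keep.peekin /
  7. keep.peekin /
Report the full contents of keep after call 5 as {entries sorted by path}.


[in] keep.carve /plastu
[out] ok
[in] keep.pen /plastu/nehe rusmik
[out] created
[in] keep.erase /plastu/nehe
[out] ok
[in] keep.erase /plastu
[out] ok
[in] keep.pen /trestuta wa
[out] created
[in] keep.peekin /
[out] [crofede, trestuta]
[in] keep.peekin /
[out] [crofede, trestuta]

Answer: {crofede=kastesend, trestuta=wa}


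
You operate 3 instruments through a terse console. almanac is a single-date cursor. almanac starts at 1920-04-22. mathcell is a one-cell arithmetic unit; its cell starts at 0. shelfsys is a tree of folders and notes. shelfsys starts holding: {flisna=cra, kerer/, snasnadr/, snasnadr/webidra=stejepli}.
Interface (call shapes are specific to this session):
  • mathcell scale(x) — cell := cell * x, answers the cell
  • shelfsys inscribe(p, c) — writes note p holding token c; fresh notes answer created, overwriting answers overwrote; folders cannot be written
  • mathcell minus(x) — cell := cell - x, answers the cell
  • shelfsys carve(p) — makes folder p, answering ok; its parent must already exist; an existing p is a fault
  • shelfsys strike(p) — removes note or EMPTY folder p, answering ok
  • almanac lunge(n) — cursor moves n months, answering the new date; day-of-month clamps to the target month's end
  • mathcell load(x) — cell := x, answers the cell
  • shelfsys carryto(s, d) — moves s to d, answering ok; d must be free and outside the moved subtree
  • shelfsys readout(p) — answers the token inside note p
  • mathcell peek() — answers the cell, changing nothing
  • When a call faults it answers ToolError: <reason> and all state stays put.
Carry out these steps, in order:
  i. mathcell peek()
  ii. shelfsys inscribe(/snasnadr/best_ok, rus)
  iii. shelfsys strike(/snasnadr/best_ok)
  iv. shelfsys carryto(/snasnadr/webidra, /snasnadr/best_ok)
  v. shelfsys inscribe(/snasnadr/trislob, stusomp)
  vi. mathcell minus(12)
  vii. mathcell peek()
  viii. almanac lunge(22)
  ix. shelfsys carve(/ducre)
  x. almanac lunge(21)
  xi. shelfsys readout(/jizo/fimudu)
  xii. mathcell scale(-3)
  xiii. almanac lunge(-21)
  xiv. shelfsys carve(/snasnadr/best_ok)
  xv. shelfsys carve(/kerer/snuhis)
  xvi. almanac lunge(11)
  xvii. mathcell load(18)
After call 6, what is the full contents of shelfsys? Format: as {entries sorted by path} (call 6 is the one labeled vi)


! mathcell peek() ~> 0
! shelfsys inscribe(p: /snasnadr/best_ok, c: rus) ~> created
! shelfsys strike(p: /snasnadr/best_ok) ~> ok
! shelfsys carryto(s: /snasnadr/webidra, d: /snasnadr/best_ok) ~> ok
! shelfsys inscribe(p: /snasnadr/trislob, c: stusomp) ~> created
! mathcell minus(x: 12) ~> -12
! mathcell peek() ~> -12
! almanac lunge(n: 22) ~> 1922-02-22
! shelfsys carve(p: /ducre) ~> ok
! almanac lunge(n: 21) ~> 1923-11-22
! shelfsys readout(p: /jizo/fimudu) ~> ToolError: not found
! mathcell scale(x: -3) ~> 36
! almanac lunge(n: -21) ~> 1922-02-22
! shelfsys carve(p: /snasnadr/best_ok) ~> ToolError: exists
! shelfsys carve(p: /kerer/snuhis) ~> ok
! almanac lunge(n: 11) ~> 1923-01-22
! mathcell load(x: 18) ~> 18

Answer: {flisna=cra, kerer/, snasnadr/, snasnadr/best_ok=stejepli, snasnadr/trislob=stusomp}


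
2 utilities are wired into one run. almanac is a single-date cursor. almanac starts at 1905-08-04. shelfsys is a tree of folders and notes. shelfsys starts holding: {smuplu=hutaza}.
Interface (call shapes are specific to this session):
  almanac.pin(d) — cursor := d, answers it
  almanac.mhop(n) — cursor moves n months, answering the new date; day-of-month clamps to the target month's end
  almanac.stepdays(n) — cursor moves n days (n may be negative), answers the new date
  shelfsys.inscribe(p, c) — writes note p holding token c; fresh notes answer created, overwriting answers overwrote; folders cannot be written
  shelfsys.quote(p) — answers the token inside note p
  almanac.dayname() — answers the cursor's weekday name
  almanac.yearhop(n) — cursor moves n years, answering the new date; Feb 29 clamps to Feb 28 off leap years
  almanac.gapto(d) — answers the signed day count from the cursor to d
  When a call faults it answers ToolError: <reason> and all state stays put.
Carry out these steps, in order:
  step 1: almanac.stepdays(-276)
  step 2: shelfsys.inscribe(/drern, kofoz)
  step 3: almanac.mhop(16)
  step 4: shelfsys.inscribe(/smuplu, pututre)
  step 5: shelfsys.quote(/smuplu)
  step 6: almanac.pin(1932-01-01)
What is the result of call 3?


$ almanac.stepdays n: -276
:: 1904-11-01
$ shelfsys.inscribe p: /drern c: kofoz
:: created
$ almanac.mhop n: 16
:: 1906-03-01
$ shelfsys.inscribe p: /smuplu c: pututre
:: overwrote
$ shelfsys.quote p: /smuplu
:: pututre
$ almanac.pin d: 1932-01-01
:: 1932-01-01

Answer: 1906-03-01


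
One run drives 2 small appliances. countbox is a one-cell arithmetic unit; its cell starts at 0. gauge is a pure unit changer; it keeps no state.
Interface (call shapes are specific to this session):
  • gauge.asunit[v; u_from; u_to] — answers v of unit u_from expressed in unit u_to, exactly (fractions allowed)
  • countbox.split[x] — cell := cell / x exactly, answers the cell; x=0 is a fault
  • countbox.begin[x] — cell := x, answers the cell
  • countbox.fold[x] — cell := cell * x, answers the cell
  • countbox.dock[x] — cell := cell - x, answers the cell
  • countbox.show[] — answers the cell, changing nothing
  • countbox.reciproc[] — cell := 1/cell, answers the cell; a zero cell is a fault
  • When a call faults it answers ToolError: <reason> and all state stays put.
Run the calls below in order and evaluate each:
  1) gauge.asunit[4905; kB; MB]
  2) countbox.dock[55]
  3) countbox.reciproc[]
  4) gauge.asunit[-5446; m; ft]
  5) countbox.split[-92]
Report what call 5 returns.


Answer: 1/5060

Derivation:
-- asunit(v=4905, u_from=kB, u_to=MB) : 981/200
-- dock(x=55) : -55
-- reciproc() : -1/55
-- asunit(v=-5446, u_from=m, u_to=ft) : -6807500/381
-- split(x=-92) : 1/5060
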